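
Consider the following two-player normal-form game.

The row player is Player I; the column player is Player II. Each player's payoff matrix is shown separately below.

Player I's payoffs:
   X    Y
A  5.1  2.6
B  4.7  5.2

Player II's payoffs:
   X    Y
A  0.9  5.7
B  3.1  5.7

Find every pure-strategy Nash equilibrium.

Pure NE: (B, Y)

Player I against X: payoffs 5.1, 4.7 → best response A.
Player I against Y: payoffs 2.6, 5.2 → best response B.
Player II against A: payoffs 0.9, 5.7 → best response Y.
Player II against B: payoffs 3.1, 5.7 → best response Y.
Mutual best responses: (B, Y).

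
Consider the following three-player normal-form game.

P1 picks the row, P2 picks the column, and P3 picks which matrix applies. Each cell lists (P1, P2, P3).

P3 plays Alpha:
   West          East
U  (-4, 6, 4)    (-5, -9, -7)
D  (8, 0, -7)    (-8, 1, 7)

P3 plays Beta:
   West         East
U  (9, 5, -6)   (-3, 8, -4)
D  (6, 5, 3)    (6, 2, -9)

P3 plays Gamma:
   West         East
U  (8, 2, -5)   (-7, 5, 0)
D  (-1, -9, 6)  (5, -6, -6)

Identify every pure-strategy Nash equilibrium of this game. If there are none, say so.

P1 against (West, Alpha): payoffs -4, 8 → best response D.
P1 against (West, Beta): payoffs 9, 6 → best response U.
P1 against (West, Gamma): payoffs 8, -1 → best response U.
P1 against (East, Alpha): payoffs -5, -8 → best response U.
P1 against (East, Beta): payoffs -3, 6 → best response D.
P1 against (East, Gamma): payoffs -7, 5 → best response D.
P2 against (U, Alpha): payoffs 6, -9 → best response West.
P2 against (U, Beta): payoffs 5, 8 → best response East.
P2 against (U, Gamma): payoffs 2, 5 → best response East.
P2 against (D, Alpha): payoffs 0, 1 → best response East.
P2 against (D, Beta): payoffs 5, 2 → best response West.
P2 against (D, Gamma): payoffs -9, -6 → best response East.
P3 against (U, West): payoffs 4, -6, -5 → best response Alpha.
P3 against (U, East): payoffs -7, -4, 0 → best response Gamma.
P3 against (D, West): payoffs -7, 3, 6 → best response Gamma.
P3 against (D, East): payoffs 7, -9, -6 → best response Alpha.
No profile is a mutual best response for all players.

This game has no pure Nash equilibrium.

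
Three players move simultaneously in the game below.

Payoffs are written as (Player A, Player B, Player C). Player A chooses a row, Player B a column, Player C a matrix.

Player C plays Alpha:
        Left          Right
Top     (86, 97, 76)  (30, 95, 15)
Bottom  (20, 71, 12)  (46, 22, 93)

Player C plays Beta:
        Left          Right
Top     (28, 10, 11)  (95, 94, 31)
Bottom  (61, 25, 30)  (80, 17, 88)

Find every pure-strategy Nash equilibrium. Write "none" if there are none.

The pure Nash equilibria are (Top, Left, Alpha), (Top, Right, Beta), (Bottom, Left, Beta).

Player A against (Left, Alpha): payoffs 86, 20 → best response Top.
Player A against (Left, Beta): payoffs 28, 61 → best response Bottom.
Player A against (Right, Alpha): payoffs 30, 46 → best response Bottom.
Player A against (Right, Beta): payoffs 95, 80 → best response Top.
Player B against (Top, Alpha): payoffs 97, 95 → best response Left.
Player B against (Top, Beta): payoffs 10, 94 → best response Right.
Player B against (Bottom, Alpha): payoffs 71, 22 → best response Left.
Player B against (Bottom, Beta): payoffs 25, 17 → best response Left.
Player C against (Top, Left): payoffs 76, 11 → best response Alpha.
Player C against (Top, Right): payoffs 15, 31 → best response Beta.
Player C against (Bottom, Left): payoffs 12, 30 → best response Beta.
Player C against (Bottom, Right): payoffs 93, 88 → best response Alpha.
Mutual best responses: (Top, Left, Alpha); (Top, Right, Beta); (Bottom, Left, Beta).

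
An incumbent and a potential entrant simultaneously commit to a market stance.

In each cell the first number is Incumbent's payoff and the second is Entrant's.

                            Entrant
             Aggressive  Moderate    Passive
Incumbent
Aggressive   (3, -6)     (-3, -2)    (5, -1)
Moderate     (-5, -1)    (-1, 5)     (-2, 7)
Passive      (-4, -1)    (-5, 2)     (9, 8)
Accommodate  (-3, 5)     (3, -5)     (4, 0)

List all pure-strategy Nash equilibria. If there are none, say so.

Incumbent against Aggressive: payoffs 3, -5, -4, -3 → best response Aggressive.
Incumbent against Moderate: payoffs -3, -1, -5, 3 → best response Accommodate.
Incumbent against Passive: payoffs 5, -2, 9, 4 → best response Passive.
Entrant against Aggressive: payoffs -6, -2, -1 → best response Passive.
Entrant against Moderate: payoffs -1, 5, 7 → best response Passive.
Entrant against Passive: payoffs -1, 2, 8 → best response Passive.
Entrant against Accommodate: payoffs 5, -5, 0 → best response Aggressive.
Mutual best responses: (Passive, Passive).

(Passive, Passive)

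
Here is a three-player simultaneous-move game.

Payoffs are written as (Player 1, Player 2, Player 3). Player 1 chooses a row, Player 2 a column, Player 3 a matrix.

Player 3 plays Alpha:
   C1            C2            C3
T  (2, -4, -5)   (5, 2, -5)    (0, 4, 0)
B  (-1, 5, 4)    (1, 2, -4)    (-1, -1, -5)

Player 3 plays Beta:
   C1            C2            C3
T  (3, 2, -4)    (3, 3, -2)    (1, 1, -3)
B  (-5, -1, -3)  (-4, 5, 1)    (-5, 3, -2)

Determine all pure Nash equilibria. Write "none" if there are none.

Player 1 against (C1, Alpha): payoffs 2, -1 → best response T.
Player 1 against (C1, Beta): payoffs 3, -5 → best response T.
Player 1 against (C2, Alpha): payoffs 5, 1 → best response T.
Player 1 against (C2, Beta): payoffs 3, -4 → best response T.
Player 1 against (C3, Alpha): payoffs 0, -1 → best response T.
Player 1 against (C3, Beta): payoffs 1, -5 → best response T.
Player 2 against (T, Alpha): payoffs -4, 2, 4 → best response C3.
Player 2 against (T, Beta): payoffs 2, 3, 1 → best response C2.
Player 2 against (B, Alpha): payoffs 5, 2, -1 → best response C1.
Player 2 against (B, Beta): payoffs -1, 5, 3 → best response C2.
Player 3 against (T, C1): payoffs -5, -4 → best response Beta.
Player 3 against (T, C2): payoffs -5, -2 → best response Beta.
Player 3 against (T, C3): payoffs 0, -3 → best response Alpha.
Player 3 against (B, C1): payoffs 4, -3 → best response Alpha.
Player 3 against (B, C2): payoffs -4, 1 → best response Beta.
Player 3 against (B, C3): payoffs -5, -2 → best response Beta.
Mutual best responses: (T, C2, Beta); (T, C3, Alpha).

(T, C2, Beta) and (T, C3, Alpha)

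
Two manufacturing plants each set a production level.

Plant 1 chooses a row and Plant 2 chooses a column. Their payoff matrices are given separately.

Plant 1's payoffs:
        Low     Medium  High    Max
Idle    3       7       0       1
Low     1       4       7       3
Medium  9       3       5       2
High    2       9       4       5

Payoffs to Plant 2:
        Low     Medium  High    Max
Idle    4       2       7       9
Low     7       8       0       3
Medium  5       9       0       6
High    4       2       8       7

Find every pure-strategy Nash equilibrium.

This game has no pure Nash equilibrium.

(Idle, Low): Plant 1 can switch to Medium (3 → 9). Not NE.
(Idle, Medium): Plant 1 can switch to High (7 → 9). Not NE.
(Idle, High): Plant 1 can switch to Low (0 → 7). Not NE.
(Idle, Max): Plant 1 can switch to Low (1 → 3). Not NE.
(Low, Low): Plant 1 can switch to Idle (1 → 3). Not NE.
(Low, Medium): Plant 1 can switch to Idle (4 → 7). Not NE.
(Low, High): Plant 2 can switch to Low (0 → 7). Not NE.
(Low, Max): Plant 1 can switch to High (3 → 5). Not NE.
(Medium, Low): Plant 2 can switch to Medium (5 → 9). Not NE.
(Medium, Medium): Plant 1 can switch to Idle (3 → 7). Not NE.
(Medium, High): Plant 1 can switch to Low (5 → 7). Not NE.
(Medium, Max): Plant 1 can switch to Low (2 → 3). Not NE.
(The remaining 4 profiles each have a profitable deviation by the same check.)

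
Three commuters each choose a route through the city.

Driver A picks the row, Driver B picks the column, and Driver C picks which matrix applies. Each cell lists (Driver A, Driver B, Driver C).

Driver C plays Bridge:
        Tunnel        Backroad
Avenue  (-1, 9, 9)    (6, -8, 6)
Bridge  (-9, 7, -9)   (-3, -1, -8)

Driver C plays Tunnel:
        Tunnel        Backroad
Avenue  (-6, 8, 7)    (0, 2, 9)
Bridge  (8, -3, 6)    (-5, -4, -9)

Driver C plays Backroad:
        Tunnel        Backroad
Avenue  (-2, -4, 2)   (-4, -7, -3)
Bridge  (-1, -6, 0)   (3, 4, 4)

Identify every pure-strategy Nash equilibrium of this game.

Driver A against (Tunnel, Bridge): payoffs -1, -9 → best response Avenue.
Driver A against (Tunnel, Tunnel): payoffs -6, 8 → best response Bridge.
Driver A against (Tunnel, Backroad): payoffs -2, -1 → best response Bridge.
Driver A against (Backroad, Bridge): payoffs 6, -3 → best response Avenue.
Driver A against (Backroad, Tunnel): payoffs 0, -5 → best response Avenue.
Driver A against (Backroad, Backroad): payoffs -4, 3 → best response Bridge.
Driver B against (Avenue, Bridge): payoffs 9, -8 → best response Tunnel.
Driver B against (Avenue, Tunnel): payoffs 8, 2 → best response Tunnel.
Driver B against (Avenue, Backroad): payoffs -4, -7 → best response Tunnel.
Driver B against (Bridge, Bridge): payoffs 7, -1 → best response Tunnel.
Driver B against (Bridge, Tunnel): payoffs -3, -4 → best response Tunnel.
Driver B against (Bridge, Backroad): payoffs -6, 4 → best response Backroad.
Driver C against (Avenue, Tunnel): payoffs 9, 7, 2 → best response Bridge.
Driver C against (Avenue, Backroad): payoffs 6, 9, -3 → best response Tunnel.
Driver C against (Bridge, Tunnel): payoffs -9, 6, 0 → best response Tunnel.
Driver C against (Bridge, Backroad): payoffs -8, -9, 4 → best response Backroad.
Mutual best responses: (Avenue, Tunnel, Bridge); (Bridge, Tunnel, Tunnel); (Bridge, Backroad, Backroad).

(Avenue, Tunnel, Bridge), (Bridge, Tunnel, Tunnel), (Bridge, Backroad, Backroad)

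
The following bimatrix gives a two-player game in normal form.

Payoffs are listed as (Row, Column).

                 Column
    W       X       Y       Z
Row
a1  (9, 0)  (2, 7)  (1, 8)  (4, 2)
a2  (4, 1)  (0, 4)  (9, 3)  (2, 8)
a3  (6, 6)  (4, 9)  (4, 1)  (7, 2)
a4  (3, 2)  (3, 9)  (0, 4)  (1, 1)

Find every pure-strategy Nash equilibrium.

Pure NE: (a3, X)

Row against W: payoffs 9, 4, 6, 3 → best response a1.
Row against X: payoffs 2, 0, 4, 3 → best response a3.
Row against Y: payoffs 1, 9, 4, 0 → best response a2.
Row against Z: payoffs 4, 2, 7, 1 → best response a3.
Column against a1: payoffs 0, 7, 8, 2 → best response Y.
Column against a2: payoffs 1, 4, 3, 8 → best response Z.
Column against a3: payoffs 6, 9, 1, 2 → best response X.
Column against a4: payoffs 2, 9, 4, 1 → best response X.
Mutual best responses: (a3, X).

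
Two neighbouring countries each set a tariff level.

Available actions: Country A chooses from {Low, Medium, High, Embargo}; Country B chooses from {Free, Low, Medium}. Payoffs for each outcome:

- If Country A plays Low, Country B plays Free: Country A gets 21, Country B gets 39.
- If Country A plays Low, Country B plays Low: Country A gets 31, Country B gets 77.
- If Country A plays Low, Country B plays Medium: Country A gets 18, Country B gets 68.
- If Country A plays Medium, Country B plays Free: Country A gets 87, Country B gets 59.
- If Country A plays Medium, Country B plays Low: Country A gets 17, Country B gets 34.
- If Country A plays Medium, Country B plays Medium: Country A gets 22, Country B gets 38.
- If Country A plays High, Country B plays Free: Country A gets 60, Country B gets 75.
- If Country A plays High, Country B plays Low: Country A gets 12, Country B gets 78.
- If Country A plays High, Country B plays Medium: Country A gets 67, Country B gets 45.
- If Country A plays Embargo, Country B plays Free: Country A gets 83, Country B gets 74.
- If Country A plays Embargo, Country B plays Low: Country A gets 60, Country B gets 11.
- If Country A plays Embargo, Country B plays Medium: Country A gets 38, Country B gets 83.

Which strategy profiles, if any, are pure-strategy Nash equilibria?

Country A against Free: payoffs 21, 87, 60, 83 → best response Medium.
Country A against Low: payoffs 31, 17, 12, 60 → best response Embargo.
Country A against Medium: payoffs 18, 22, 67, 38 → best response High.
Country B against Low: payoffs 39, 77, 68 → best response Low.
Country B against Medium: payoffs 59, 34, 38 → best response Free.
Country B against High: payoffs 75, 78, 45 → best response Low.
Country B against Embargo: payoffs 74, 11, 83 → best response Medium.
Mutual best responses: (Medium, Free).

(Medium, Free)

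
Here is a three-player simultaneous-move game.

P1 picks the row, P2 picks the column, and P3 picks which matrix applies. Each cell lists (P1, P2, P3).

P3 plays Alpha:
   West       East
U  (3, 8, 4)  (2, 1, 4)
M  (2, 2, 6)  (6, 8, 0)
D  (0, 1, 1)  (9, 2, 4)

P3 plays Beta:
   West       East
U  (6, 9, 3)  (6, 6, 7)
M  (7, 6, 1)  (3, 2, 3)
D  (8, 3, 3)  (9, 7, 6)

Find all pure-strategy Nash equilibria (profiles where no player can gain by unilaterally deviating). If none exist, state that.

The pure Nash equilibria are (U, West, Alpha); (D, East, Beta).

For each player, find the best response to each opponent profile; mutual best responses are the pure NE.
P1 against (West, Alpha): payoffs 3, 2, 0 → best response U.
P1 against (West, Beta): payoffs 6, 7, 8 → best response D.
P1 against (East, Alpha): payoffs 2, 6, 9 → best response D.
P1 against (East, Beta): payoffs 6, 3, 9 → best response D.
P2 against (U, Alpha): payoffs 8, 1 → best response West.
P2 against (U, Beta): payoffs 9, 6 → best response West.
P2 against (M, Alpha): payoffs 2, 8 → best response East.
P2 against (M, Beta): payoffs 6, 2 → best response West.
P2 against (D, Alpha): payoffs 1, 2 → best response East.
P2 against (D, Beta): payoffs 3, 7 → best response East.
P3 against (U, West): payoffs 4, 3 → best response Alpha.
P3 against (U, East): payoffs 4, 7 → best response Beta.
P3 against (M, West): payoffs 6, 1 → best response Alpha.
P3 against (M, East): payoffs 0, 3 → best response Beta.
P3 against (D, West): payoffs 1, 3 → best response Beta.
P3 against (D, East): payoffs 4, 6 → best response Beta.
Mutual best responses: (U, West, Alpha); (D, East, Beta).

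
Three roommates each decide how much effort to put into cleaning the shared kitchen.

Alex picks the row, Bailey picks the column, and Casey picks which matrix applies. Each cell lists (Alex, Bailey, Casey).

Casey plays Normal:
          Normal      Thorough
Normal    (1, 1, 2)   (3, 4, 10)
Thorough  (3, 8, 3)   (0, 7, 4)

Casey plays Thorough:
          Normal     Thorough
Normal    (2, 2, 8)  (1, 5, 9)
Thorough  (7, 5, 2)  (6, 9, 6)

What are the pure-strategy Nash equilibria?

(Normal, Thorough, Normal), (Thorough, Normal, Normal), (Thorough, Thorough, Thorough)

Alex against (Normal, Normal): payoffs 1, 3 → best response Thorough.
Alex against (Normal, Thorough): payoffs 2, 7 → best response Thorough.
Alex against (Thorough, Normal): payoffs 3, 0 → best response Normal.
Alex against (Thorough, Thorough): payoffs 1, 6 → best response Thorough.
Bailey against (Normal, Normal): payoffs 1, 4 → best response Thorough.
Bailey against (Normal, Thorough): payoffs 2, 5 → best response Thorough.
Bailey against (Thorough, Normal): payoffs 8, 7 → best response Normal.
Bailey against (Thorough, Thorough): payoffs 5, 9 → best response Thorough.
Casey against (Normal, Normal): payoffs 2, 8 → best response Thorough.
Casey against (Normal, Thorough): payoffs 10, 9 → best response Normal.
Casey against (Thorough, Normal): payoffs 3, 2 → best response Normal.
Casey against (Thorough, Thorough): payoffs 4, 6 → best response Thorough.
Mutual best responses: (Normal, Thorough, Normal); (Thorough, Normal, Normal); (Thorough, Thorough, Thorough).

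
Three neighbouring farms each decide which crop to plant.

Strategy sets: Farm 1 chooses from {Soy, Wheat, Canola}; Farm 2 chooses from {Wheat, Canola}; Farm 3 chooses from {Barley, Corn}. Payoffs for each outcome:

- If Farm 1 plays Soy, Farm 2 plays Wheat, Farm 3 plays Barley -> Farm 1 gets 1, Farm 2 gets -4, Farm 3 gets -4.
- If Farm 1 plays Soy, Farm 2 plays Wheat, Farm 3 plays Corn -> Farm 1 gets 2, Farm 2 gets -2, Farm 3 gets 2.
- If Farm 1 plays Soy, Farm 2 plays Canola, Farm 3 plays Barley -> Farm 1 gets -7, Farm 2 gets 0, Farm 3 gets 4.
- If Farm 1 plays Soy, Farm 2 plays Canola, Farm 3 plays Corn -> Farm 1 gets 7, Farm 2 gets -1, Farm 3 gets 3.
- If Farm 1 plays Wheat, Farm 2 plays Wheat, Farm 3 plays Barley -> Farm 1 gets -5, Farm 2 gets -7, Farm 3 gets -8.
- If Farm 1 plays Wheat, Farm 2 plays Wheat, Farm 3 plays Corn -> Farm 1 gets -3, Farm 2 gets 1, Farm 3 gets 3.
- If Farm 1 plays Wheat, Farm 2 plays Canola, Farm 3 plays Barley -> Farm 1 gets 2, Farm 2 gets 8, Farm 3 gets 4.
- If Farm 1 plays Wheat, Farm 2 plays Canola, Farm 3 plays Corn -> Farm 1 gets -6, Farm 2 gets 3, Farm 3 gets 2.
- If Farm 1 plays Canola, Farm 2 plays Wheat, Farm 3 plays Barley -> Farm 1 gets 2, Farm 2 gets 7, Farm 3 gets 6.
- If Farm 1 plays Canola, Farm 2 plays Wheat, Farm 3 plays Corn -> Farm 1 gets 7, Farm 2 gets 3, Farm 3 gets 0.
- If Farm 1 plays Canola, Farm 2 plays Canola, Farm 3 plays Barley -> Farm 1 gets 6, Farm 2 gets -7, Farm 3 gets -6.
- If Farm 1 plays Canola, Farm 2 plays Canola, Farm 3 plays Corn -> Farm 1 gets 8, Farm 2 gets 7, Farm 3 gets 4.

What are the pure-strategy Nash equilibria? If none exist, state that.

Farm 1 against (Wheat, Barley): payoffs 1, -5, 2 → best response Canola.
Farm 1 against (Wheat, Corn): payoffs 2, -3, 7 → best response Canola.
Farm 1 against (Canola, Barley): payoffs -7, 2, 6 → best response Canola.
Farm 1 against (Canola, Corn): payoffs 7, -6, 8 → best response Canola.
Farm 2 against (Soy, Barley): payoffs -4, 0 → best response Canola.
Farm 2 against (Soy, Corn): payoffs -2, -1 → best response Canola.
Farm 2 against (Wheat, Barley): payoffs -7, 8 → best response Canola.
Farm 2 against (Wheat, Corn): payoffs 1, 3 → best response Canola.
Farm 2 against (Canola, Barley): payoffs 7, -7 → best response Wheat.
Farm 2 against (Canola, Corn): payoffs 3, 7 → best response Canola.
Farm 3 against (Soy, Wheat): payoffs -4, 2 → best response Corn.
Farm 3 against (Soy, Canola): payoffs 4, 3 → best response Barley.
Farm 3 against (Wheat, Wheat): payoffs -8, 3 → best response Corn.
Farm 3 against (Wheat, Canola): payoffs 4, 2 → best response Barley.
Farm 3 against (Canola, Wheat): payoffs 6, 0 → best response Barley.
Farm 3 against (Canola, Canola): payoffs -6, 4 → best response Corn.
Mutual best responses: (Canola, Wheat, Barley); (Canola, Canola, Corn).

Pure-strategy Nash equilibria: (Canola, Wheat, Barley), (Canola, Canola, Corn)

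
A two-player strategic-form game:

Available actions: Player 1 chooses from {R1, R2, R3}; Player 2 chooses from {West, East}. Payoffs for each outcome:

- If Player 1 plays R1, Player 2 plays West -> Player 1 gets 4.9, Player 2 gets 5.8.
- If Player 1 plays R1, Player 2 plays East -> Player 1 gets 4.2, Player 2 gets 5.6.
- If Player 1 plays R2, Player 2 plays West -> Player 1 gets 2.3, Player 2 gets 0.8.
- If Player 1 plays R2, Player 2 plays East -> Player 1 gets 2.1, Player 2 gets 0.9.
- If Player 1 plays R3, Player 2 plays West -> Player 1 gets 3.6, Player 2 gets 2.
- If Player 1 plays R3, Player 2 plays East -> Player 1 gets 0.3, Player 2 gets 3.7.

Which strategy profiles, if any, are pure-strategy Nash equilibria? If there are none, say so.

Mark each player's best response to every combination of opponents' strategies; a profile where every player is best-responding is a pure Nash equilibrium.
Player 1 against West: payoffs 4.9, 2.3, 3.6 → best response R1.
Player 1 against East: payoffs 4.2, 2.1, 0.3 → best response R1.
Player 2 against R1: payoffs 5.8, 5.6 → best response West.
Player 2 against R2: payoffs 0.8, 0.9 → best response East.
Player 2 against R3: payoffs 2, 3.7 → best response East.
Mutual best responses: (R1, West).

The unique pure-strategy Nash equilibrium is (R1, West).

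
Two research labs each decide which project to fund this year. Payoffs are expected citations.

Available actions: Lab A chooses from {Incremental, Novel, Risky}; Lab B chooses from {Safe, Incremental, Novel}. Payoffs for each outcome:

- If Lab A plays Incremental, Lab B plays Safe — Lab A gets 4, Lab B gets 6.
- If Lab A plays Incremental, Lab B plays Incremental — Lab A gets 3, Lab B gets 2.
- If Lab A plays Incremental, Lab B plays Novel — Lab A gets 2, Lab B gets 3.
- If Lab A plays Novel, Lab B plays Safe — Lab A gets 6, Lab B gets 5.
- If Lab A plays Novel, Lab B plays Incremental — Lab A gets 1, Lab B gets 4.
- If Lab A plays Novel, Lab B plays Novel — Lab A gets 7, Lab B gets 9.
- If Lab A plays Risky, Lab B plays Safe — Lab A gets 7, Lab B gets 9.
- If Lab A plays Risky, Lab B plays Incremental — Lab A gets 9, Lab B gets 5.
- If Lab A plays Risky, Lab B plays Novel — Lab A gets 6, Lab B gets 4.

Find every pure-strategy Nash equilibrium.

Pure-strategy Nash equilibria: (Novel, Novel) and (Risky, Safe)

For each strategy profile, look for a profitable unilateral deviation.
(Incremental, Safe): Lab A can switch to Novel (4 → 6). Not NE.
(Incremental, Incremental): Lab A can switch to Risky (3 → 9). Not NE.
(Incremental, Novel): Lab A can switch to Novel (2 → 7). Not NE.
(Novel, Safe): Lab A can switch to Risky (6 → 7). Not NE.
(Novel, Incremental): Lab A can switch to Incremental (1 → 3). Not NE.
(Novel, Novel): Lab A gets 7, best alternative 6; Lab B gets 9, best alternative 5. No profitable deviation — NE.
(Risky, Safe): Lab A gets 7, best alternative 6; Lab B gets 9, best alternative 5. No profitable deviation — NE.
(Risky, Incremental): Lab B can switch to Safe (5 → 9). Not NE.
(Risky, Novel): Lab A can switch to Novel (6 → 7). Not NE.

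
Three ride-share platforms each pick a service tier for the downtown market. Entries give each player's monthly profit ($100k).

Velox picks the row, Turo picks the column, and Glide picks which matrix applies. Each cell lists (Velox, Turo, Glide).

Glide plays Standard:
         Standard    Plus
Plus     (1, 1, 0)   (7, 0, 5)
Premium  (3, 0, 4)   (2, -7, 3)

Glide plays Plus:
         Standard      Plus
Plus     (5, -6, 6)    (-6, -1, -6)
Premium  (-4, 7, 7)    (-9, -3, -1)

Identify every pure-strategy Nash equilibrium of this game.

Velox against (Standard, Standard): payoffs 1, 3 → best response Premium.
Velox against (Standard, Plus): payoffs 5, -4 → best response Plus.
Velox against (Plus, Standard): payoffs 7, 2 → best response Plus.
Velox against (Plus, Plus): payoffs -6, -9 → best response Plus.
Turo against (Plus, Standard): payoffs 1, 0 → best response Standard.
Turo against (Plus, Plus): payoffs -6, -1 → best response Plus.
Turo against (Premium, Standard): payoffs 0, -7 → best response Standard.
Turo against (Premium, Plus): payoffs 7, -3 → best response Standard.
Glide against (Plus, Standard): payoffs 0, 6 → best response Plus.
Glide against (Plus, Plus): payoffs 5, -6 → best response Standard.
Glide against (Premium, Standard): payoffs 4, 7 → best response Plus.
Glide against (Premium, Plus): payoffs 3, -1 → best response Standard.
No profile is a mutual best response for all players.

none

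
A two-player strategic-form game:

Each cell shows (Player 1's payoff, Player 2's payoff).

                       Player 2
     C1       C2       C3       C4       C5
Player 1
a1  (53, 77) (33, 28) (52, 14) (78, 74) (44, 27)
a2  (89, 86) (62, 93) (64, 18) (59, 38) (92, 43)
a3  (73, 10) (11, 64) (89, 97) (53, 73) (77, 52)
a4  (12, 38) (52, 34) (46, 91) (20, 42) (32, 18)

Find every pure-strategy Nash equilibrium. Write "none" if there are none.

(a1, C1): Player 1 can switch to a2 (53 → 89). Not NE.
(a1, C2): Player 1 can switch to a2 (33 → 62). Not NE.
(a1, C3): Player 1 can switch to a2 (52 → 64). Not NE.
(a1, C4): Player 2 can switch to C1 (74 → 77). Not NE.
(a1, C5): Player 1 can switch to a2 (44 → 92). Not NE.
(a2, C1): Player 2 can switch to C2 (86 → 93). Not NE.
(a2, C2): Player 1 gets 62, best alternative 52; Player 2 gets 93, best alternative 86. No profitable deviation — NE.
(a2, C3): Player 1 can switch to a3 (64 → 89). Not NE.
(a2, C4): Player 1 can switch to a1 (59 → 78). Not NE.
(a3, C3): Player 1 gets 89, best alternative 64; Player 2 gets 97, best alternative 73. No profitable deviation — NE.
(The remaining 10 profiles each have a profitable deviation by the same check.)

The pure Nash equilibria are (a2, C2), (a3, C3).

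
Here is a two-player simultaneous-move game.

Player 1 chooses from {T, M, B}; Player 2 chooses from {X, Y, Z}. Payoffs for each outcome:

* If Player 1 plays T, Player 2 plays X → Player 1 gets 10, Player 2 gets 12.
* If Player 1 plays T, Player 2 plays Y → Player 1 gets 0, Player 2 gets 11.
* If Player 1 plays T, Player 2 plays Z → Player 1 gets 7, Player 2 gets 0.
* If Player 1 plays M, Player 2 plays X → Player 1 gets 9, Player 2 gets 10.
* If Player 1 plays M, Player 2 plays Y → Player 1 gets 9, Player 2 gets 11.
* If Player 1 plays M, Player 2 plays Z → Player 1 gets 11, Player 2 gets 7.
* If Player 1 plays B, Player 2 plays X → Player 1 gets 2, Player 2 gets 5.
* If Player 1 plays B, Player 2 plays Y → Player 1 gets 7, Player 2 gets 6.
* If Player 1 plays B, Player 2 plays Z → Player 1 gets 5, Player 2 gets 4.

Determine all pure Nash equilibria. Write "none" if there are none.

Check each profile: it is a Nash equilibrium iff no player can strictly gain by switching unilaterally.
(T, X): Player 1 gets 10, best alternative 9; Player 2 gets 12, best alternative 11. No profitable deviation — NE.
(T, Y): Player 1 can switch to M (0 → 9). Not NE.
(T, Z): Player 1 can switch to M (7 → 11). Not NE.
(M, X): Player 1 can switch to T (9 → 10). Not NE.
(M, Y): Player 1 gets 9, best alternative 7; Player 2 gets 11, best alternative 10. No profitable deviation — NE.
(M, Z): Player 2 can switch to X (7 → 10). Not NE.
(B, X): Player 1 can switch to T (2 → 10). Not NE.
(B, Y): Player 1 can switch to M (7 → 9). Not NE.
(B, Z): Player 1 can switch to T (5 → 7). Not NE.

The pure Nash equilibria are (T, X) and (M, Y).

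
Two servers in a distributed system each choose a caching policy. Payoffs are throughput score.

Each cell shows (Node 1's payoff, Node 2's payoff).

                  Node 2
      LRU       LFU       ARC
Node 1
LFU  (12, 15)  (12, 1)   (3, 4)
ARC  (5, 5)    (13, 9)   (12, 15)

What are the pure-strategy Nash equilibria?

Pure-strategy Nash equilibria: (LFU, LRU) and (ARC, ARC)

(LFU, LRU): Node 1 gets 12, best alternative 5; Node 2 gets 15, best alternative 4. No profitable deviation — NE.
(LFU, LFU): Node 1 can switch to ARC (12 → 13). Not NE.
(LFU, ARC): Node 1 can switch to ARC (3 → 12). Not NE.
(ARC, LRU): Node 1 can switch to LFU (5 → 12). Not NE.
(ARC, LFU): Node 2 can switch to ARC (9 → 15). Not NE.
(ARC, ARC): Node 1 gets 12, best alternative 3; Node 2 gets 15, best alternative 9. No profitable deviation — NE.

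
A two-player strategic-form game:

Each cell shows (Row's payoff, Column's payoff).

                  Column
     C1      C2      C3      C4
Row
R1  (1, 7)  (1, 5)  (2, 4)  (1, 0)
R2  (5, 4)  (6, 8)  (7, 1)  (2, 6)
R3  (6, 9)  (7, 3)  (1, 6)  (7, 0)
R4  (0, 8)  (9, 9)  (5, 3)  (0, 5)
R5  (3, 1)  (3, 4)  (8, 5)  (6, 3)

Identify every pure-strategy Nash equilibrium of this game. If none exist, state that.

(R1, C1): Row can switch to R2 (1 → 5). Not NE.
(R1, C2): Row can switch to R2 (1 → 6). Not NE.
(R1, C3): Row can switch to R2 (2 → 7). Not NE.
(R1, C4): Row can switch to R2 (1 → 2). Not NE.
(R2, C1): Row can switch to R3 (5 → 6). Not NE.
(R2, C2): Row can switch to R3 (6 → 7). Not NE.
(R2, C3): Row can switch to R5 (7 → 8). Not NE.
(R2, C4): Row can switch to R3 (2 → 7). Not NE.
(R3, C1): Row gets 6, best alternative 5; Column gets 9, best alternative 6. No profitable deviation — NE.
(R4, C2): Row gets 9, best alternative 7; Column gets 9, best alternative 8. No profitable deviation — NE.
(R5, C3): Row gets 8, best alternative 7; Column gets 5, best alternative 4. No profitable deviation — NE.
(The remaining 9 profiles each have a profitable deviation by the same check.)

(R3, C1), (R4, C2), (R5, C3)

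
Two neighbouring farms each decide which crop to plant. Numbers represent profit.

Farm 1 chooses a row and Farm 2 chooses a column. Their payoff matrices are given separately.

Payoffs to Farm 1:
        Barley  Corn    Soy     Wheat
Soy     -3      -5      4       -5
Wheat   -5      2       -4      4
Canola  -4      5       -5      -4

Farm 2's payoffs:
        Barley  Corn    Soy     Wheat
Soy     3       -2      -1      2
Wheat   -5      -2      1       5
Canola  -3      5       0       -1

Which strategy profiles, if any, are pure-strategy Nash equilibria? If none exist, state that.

(Soy, Barley): Farm 1 gets -3, best alternative -4; Farm 2 gets 3, best alternative 2. No profitable deviation — NE.
(Soy, Corn): Farm 1 can switch to Wheat (-5 → 2). Not NE.
(Soy, Soy): Farm 2 can switch to Barley (-1 → 3). Not NE.
(Soy, Wheat): Farm 1 can switch to Wheat (-5 → 4). Not NE.
(Wheat, Barley): Farm 1 can switch to Soy (-5 → -3). Not NE.
(Wheat, Corn): Farm 1 can switch to Canola (2 → 5). Not NE.
(Wheat, Soy): Farm 1 can switch to Soy (-4 → 4). Not NE.
(Wheat, Wheat): Farm 1 gets 4, best alternative -4; Farm 2 gets 5, best alternative 1. No profitable deviation — NE.
(Canola, Barley): Farm 1 can switch to Soy (-4 → -3). Not NE.
(Canola, Corn): Farm 1 gets 5, best alternative 2; Farm 2 gets 5, best alternative 0. No profitable deviation — NE.
(Canola, Soy): Farm 1 can switch to Soy (-5 → 4). Not NE.
(The remaining 1 profile has a profitable deviation by the same check.)

Pure-strategy Nash equilibria: (Soy, Barley), (Wheat, Wheat), (Canola, Corn)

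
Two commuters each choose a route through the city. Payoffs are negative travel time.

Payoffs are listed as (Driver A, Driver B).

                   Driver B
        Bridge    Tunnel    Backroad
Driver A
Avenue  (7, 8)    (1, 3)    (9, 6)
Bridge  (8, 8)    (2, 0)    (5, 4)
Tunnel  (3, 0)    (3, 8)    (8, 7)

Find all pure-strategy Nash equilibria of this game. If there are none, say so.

Driver A against Bridge: payoffs 7, 8, 3 → best response Bridge.
Driver A against Tunnel: payoffs 1, 2, 3 → best response Tunnel.
Driver A against Backroad: payoffs 9, 5, 8 → best response Avenue.
Driver B against Avenue: payoffs 8, 3, 6 → best response Bridge.
Driver B against Bridge: payoffs 8, 0, 4 → best response Bridge.
Driver B against Tunnel: payoffs 0, 8, 7 → best response Tunnel.
Mutual best responses: (Bridge, Bridge); (Tunnel, Tunnel).

(Bridge, Bridge) and (Tunnel, Tunnel)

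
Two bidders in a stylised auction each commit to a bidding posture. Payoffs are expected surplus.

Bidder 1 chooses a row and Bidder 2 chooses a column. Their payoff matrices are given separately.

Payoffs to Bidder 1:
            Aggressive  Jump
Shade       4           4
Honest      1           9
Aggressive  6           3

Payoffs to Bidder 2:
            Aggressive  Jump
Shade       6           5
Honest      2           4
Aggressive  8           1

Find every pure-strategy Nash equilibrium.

Pure-strategy Nash equilibria: (Honest, Jump), (Aggressive, Aggressive)

For each strategy profile, look for a profitable unilateral deviation.
(Shade, Aggressive): Bidder 1 can switch to Aggressive (4 → 6). Not NE.
(Shade, Jump): Bidder 1 can switch to Honest (4 → 9). Not NE.
(Honest, Aggressive): Bidder 1 can switch to Shade (1 → 4). Not NE.
(Honest, Jump): Bidder 1 gets 9, best alternative 4; Bidder 2 gets 4, best alternative 2. No profitable deviation — NE.
(Aggressive, Aggressive): Bidder 1 gets 6, best alternative 4; Bidder 2 gets 8, best alternative 1. No profitable deviation — NE.
(Aggressive, Jump): Bidder 1 can switch to Shade (3 → 4). Not NE.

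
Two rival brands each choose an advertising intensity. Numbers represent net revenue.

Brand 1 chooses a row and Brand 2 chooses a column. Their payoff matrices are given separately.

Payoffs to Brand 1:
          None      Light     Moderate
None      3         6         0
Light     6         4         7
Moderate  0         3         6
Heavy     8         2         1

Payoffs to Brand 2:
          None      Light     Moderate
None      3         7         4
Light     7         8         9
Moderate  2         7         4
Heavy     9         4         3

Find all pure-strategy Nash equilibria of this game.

Brand 1 against None: payoffs 3, 6, 0, 8 → best response Heavy.
Brand 1 against Light: payoffs 6, 4, 3, 2 → best response None.
Brand 1 against Moderate: payoffs 0, 7, 6, 1 → best response Light.
Brand 2 against None: payoffs 3, 7, 4 → best response Light.
Brand 2 against Light: payoffs 7, 8, 9 → best response Moderate.
Brand 2 against Moderate: payoffs 2, 7, 4 → best response Light.
Brand 2 against Heavy: payoffs 9, 4, 3 → best response None.
Mutual best responses: (None, Light); (Light, Moderate); (Heavy, None).

The pure Nash equilibria are (None, Light), (Light, Moderate), (Heavy, None).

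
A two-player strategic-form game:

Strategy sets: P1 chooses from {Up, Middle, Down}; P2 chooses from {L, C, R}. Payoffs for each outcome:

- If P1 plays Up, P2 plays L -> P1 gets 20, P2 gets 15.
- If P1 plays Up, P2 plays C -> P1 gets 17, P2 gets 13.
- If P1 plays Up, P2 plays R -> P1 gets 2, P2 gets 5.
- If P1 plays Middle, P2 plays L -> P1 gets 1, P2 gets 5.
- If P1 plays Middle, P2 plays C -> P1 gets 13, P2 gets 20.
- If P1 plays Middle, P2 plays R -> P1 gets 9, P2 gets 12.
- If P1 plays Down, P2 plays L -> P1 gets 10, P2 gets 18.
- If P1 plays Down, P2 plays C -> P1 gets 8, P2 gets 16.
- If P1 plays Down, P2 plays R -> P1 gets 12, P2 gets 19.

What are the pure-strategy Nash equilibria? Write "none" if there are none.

Pure-strategy Nash equilibria: (Up, L); (Down, R)

P1 against L: payoffs 20, 1, 10 → best response Up.
P1 against C: payoffs 17, 13, 8 → best response Up.
P1 against R: payoffs 2, 9, 12 → best response Down.
P2 against Up: payoffs 15, 13, 5 → best response L.
P2 against Middle: payoffs 5, 20, 12 → best response C.
P2 against Down: payoffs 18, 16, 19 → best response R.
Mutual best responses: (Up, L); (Down, R).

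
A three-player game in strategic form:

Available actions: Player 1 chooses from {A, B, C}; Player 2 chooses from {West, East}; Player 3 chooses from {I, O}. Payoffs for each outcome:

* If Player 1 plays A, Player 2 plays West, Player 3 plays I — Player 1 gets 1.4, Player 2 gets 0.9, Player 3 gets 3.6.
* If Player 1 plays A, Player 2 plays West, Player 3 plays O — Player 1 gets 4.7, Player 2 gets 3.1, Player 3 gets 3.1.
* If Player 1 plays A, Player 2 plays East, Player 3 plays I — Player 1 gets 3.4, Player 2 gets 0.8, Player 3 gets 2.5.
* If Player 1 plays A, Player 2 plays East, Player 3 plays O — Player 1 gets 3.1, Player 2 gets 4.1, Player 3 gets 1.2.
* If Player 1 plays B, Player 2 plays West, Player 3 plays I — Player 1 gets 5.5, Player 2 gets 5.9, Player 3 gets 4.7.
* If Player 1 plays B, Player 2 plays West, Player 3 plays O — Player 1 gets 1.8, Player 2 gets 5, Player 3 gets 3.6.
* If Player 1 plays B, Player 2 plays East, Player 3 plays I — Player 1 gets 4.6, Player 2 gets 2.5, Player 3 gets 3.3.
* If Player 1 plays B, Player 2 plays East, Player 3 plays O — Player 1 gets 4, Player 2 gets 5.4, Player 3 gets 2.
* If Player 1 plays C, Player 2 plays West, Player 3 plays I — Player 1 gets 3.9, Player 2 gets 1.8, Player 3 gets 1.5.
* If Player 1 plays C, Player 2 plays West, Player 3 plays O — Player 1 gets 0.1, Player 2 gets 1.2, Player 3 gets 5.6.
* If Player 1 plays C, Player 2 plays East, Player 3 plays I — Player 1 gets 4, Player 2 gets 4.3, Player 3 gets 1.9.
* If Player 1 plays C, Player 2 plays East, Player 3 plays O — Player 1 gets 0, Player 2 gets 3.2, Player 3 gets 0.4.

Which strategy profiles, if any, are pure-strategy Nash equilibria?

The unique pure-strategy Nash equilibrium is (B, West, I).

Mark each player's best response to every combination of opponents' strategies; a profile where every player is best-responding is a pure Nash equilibrium.
Player 1 against (West, I): payoffs 1.4, 5.5, 3.9 → best response B.
Player 1 against (West, O): payoffs 4.7, 1.8, 0.1 → best response A.
Player 1 against (East, I): payoffs 3.4, 4.6, 4 → best response B.
Player 1 against (East, O): payoffs 3.1, 4, 0 → best response B.
Player 2 against (A, I): payoffs 0.9, 0.8 → best response West.
Player 2 against (A, O): payoffs 3.1, 4.1 → best response East.
Player 2 against (B, I): payoffs 5.9, 2.5 → best response West.
Player 2 against (B, O): payoffs 5, 5.4 → best response East.
Player 2 against (C, I): payoffs 1.8, 4.3 → best response East.
Player 2 against (C, O): payoffs 1.2, 3.2 → best response East.
Player 3 against (A, West): payoffs 3.6, 3.1 → best response I.
Player 3 against (A, East): payoffs 2.5, 1.2 → best response I.
Player 3 against (B, West): payoffs 4.7, 3.6 → best response I.
Player 3 against (B, East): payoffs 3.3, 2 → best response I.
Player 3 against (C, West): payoffs 1.5, 5.6 → best response O.
Player 3 against (C, East): payoffs 1.9, 0.4 → best response I.
Mutual best responses: (B, West, I).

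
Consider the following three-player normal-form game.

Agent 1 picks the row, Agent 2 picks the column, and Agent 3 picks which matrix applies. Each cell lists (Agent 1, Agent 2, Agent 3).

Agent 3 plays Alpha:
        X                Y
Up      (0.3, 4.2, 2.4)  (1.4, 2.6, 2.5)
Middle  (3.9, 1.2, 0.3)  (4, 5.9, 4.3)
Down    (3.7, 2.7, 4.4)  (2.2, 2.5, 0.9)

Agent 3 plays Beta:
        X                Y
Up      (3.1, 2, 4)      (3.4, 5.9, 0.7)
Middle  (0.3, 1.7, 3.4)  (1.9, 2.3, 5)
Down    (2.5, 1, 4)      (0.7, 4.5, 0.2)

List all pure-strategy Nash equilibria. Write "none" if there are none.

For each strategy profile, look for a profitable unilateral deviation.
(Up, X, Alpha): Agent 1 can switch to Middle (0.3 → 3.9). Not NE.
(Up, X, Beta): Agent 2 can switch to Y (2 → 5.9). Not NE.
(Up, Y, Alpha): Agent 1 can switch to Middle (1.4 → 4). Not NE.
(Up, Y, Beta): Agent 3 can switch to Alpha (0.7 → 2.5). Not NE.
(Middle, X, Alpha): Agent 2 can switch to Y (1.2 → 5.9). Not NE.
(Middle, X, Beta): Agent 1 can switch to Up (0.3 → 3.1). Not NE.
(Middle, Y, Alpha): Agent 3 can switch to Beta (4.3 → 5). Not NE.
(Middle, Y, Beta): Agent 1 can switch to Up (1.9 → 3.4). Not NE.
(Down, X, Alpha): Agent 1 can switch to Middle (3.7 → 3.9). Not NE.
(Down, X, Beta): Agent 1 can switch to Up (2.5 → 3.1). Not NE.
(Down, Y, Alpha): Agent 1 can switch to Middle (2.2 → 4). Not NE.
(Down, Y, Beta): Agent 1 can switch to Up (0.7 → 3.4). Not NE.

No pure-strategy Nash equilibrium.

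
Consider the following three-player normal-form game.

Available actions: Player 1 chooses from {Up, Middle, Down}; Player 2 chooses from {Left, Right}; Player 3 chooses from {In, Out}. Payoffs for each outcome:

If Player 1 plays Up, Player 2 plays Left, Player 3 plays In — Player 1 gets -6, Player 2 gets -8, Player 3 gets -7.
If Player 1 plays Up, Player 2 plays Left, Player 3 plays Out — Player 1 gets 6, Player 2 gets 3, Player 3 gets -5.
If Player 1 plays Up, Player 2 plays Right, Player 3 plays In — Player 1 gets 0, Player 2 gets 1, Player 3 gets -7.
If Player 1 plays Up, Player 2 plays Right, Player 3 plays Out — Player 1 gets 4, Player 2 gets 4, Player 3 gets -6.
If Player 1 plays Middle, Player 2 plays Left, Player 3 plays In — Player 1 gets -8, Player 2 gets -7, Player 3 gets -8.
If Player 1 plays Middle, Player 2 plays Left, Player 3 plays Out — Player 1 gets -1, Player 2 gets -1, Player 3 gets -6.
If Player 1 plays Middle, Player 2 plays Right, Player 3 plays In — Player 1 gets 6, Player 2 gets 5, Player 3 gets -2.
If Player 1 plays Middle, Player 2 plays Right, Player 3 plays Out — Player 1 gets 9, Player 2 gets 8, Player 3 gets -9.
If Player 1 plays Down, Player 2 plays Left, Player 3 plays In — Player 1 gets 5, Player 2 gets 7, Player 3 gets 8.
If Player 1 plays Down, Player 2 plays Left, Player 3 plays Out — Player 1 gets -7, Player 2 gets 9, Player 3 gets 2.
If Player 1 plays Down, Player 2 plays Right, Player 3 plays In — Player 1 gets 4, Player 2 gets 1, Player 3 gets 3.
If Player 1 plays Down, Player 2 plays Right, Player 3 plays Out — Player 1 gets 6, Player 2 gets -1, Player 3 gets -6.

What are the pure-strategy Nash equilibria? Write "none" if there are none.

For each player, find the best response to each opponent profile; mutual best responses are the pure NE.
Player 1 against (Left, In): payoffs -6, -8, 5 → best response Down.
Player 1 against (Left, Out): payoffs 6, -1, -7 → best response Up.
Player 1 against (Right, In): payoffs 0, 6, 4 → best response Middle.
Player 1 against (Right, Out): payoffs 4, 9, 6 → best response Middle.
Player 2 against (Up, In): payoffs -8, 1 → best response Right.
Player 2 against (Up, Out): payoffs 3, 4 → best response Right.
Player 2 against (Middle, In): payoffs -7, 5 → best response Right.
Player 2 against (Middle, Out): payoffs -1, 8 → best response Right.
Player 2 against (Down, In): payoffs 7, 1 → best response Left.
Player 2 against (Down, Out): payoffs 9, -1 → best response Left.
Player 3 against (Up, Left): payoffs -7, -5 → best response Out.
Player 3 against (Up, Right): payoffs -7, -6 → best response Out.
Player 3 against (Middle, Left): payoffs -8, -6 → best response Out.
Player 3 against (Middle, Right): payoffs -2, -9 → best response In.
Player 3 against (Down, Left): payoffs 8, 2 → best response In.
Player 3 against (Down, Right): payoffs 3, -6 → best response In.
Mutual best responses: (Middle, Right, In); (Down, Left, In).

The pure Nash equilibria are (Middle, Right, In) and (Down, Left, In).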